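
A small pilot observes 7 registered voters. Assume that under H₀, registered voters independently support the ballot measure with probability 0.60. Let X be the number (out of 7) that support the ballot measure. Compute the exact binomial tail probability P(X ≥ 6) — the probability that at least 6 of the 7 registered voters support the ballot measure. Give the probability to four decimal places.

X ~ Binomial(n=7, p=0.60).
P(X ≥ 6) = C(7,6)·0.60^6·0.40^1 + C(7,7)·0.60^7·0.40^0.
= 0.130637 + 0.027994 = 0.1586.

P = 0.1586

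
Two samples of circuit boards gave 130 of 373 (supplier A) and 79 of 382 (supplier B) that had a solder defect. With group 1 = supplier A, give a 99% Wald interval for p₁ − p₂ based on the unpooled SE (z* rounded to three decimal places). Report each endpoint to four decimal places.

p̂₁ = 130/373 = 0.34853, p̂₂ = 79/382 = 0.20681; p̂₁ − p̂₂ = 0.14172.
Unpooled SE = √(p̂₁(1−p̂₁)/n₁ + p̂₂(1−p̂₂)/n₂) = √(0.000608728 + 0.000429417) = 0.032220.
z* = 2.576 at the 99% level. Margin = 2.576·0.032220 = 0.08300.
Interval: 0.14172 ± 0.08300 → (0.0587, 0.2247).

(0.0587, 0.2247)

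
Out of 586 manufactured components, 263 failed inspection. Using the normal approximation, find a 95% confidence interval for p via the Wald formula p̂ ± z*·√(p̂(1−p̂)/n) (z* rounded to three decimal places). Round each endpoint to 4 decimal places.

p̂ = 263/586 = 0.44881.
Standard error of p̂: √(0.247379/586) = √0.000422149 = 0.020546.
z* = 1.960 at the 95% level.
Margin of error: 1.960 × 0.020546 = 0.04027.
CI: 0.44881 ± 0.04027 = (0.4085, 0.4891).

(0.4085, 0.4891)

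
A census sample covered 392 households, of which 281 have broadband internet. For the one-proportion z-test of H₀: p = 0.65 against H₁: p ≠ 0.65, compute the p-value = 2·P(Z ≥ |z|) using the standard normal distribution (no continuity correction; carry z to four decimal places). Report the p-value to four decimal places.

p-value = 0.0055

p̂ = 281/392 = 0.71684.
Under H₀, SE = √(p₀(1−p₀)/n) = √(0.65·0.35/392) = √0.000580357 = 0.024091.
z = (p̂ − p₀)/SE = (281/392 − 0.65)/0.024091 ≈ 2.7744.
p-value = 2·P(Z ≥ |z|) with z = 2.7744 → 0.0055.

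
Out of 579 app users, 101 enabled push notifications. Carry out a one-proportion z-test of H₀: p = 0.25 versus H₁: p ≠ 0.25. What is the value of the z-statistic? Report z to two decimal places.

Sample proportion p̂ = 101/579 = 0.17444.
SE₀ = √(0.25·0.75/579) = 0.017995.
z = (p̂ − p₀)/SE = (0.17444 − 0.25)/0.017995 = -4.20.

z = -4.20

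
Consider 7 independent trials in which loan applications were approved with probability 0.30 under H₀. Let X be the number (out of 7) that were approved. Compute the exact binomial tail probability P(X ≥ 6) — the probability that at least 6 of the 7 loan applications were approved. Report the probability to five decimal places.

P = 0.00379

X is binomial with n = 7 and p = 0.30.
P(X ≥ 6) = C(7,6)·0.30^6·0.70^1 + C(7,7)·0.30^7·0.70^0.
= 0.003572 + 0.000219 = 0.00379.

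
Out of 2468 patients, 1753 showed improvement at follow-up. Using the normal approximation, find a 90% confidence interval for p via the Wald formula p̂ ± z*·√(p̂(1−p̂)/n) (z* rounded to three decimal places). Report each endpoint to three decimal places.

(0.695, 0.725)

p̂ = 1753/2468 = 0.71029.
Standard error of p̂: √(0.205777/2468) = √0.000083378 = 0.009131.
z* = 1.645 at the 90% level.
Margin of error: 1.645 × 0.009131 = 0.01502.
Interval: 0.71029 ± 0.01502 → (0.695, 0.725).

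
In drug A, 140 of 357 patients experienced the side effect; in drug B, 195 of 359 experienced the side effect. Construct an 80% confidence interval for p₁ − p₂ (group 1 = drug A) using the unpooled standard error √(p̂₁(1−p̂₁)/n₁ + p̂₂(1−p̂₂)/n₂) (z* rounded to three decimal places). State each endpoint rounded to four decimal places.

(-0.1983, -0.1038)

p̂₁ = 0.39216, p̂₂ = 0.54318, so the observed difference is -0.15102.
SE = √(0.000667703 + 0.000691186) = √0.001358889 = 0.036863.
For 80% confidence, z* = 1.282. Margin of error = 0.04726.
Interval: -0.15102 ± 0.04726 → (-0.1983, -0.1038).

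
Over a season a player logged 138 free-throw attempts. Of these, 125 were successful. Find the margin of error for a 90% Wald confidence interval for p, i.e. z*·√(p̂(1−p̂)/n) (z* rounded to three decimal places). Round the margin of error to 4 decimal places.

p̂ = 125/138 = 0.90580.
SE = √(p̂(1−p̂)/n) = √(0.085329/138) = 0.024866.
For 90% confidence, z* = 1.645.
So ME = 0.0409.

ME = 0.0409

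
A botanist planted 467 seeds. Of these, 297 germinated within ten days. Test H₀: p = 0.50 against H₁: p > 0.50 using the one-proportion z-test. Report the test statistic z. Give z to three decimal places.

With x = 297 successes in n = 467, p̂ = 0.63597.
Under H₀, SE = √(p₀(1−p₀)/n) = √(0.50·0.50/467) = √0.000535332 = 0.023137.
Test statistic: z = 0.13597/0.023137 = 5.877.

z = 5.877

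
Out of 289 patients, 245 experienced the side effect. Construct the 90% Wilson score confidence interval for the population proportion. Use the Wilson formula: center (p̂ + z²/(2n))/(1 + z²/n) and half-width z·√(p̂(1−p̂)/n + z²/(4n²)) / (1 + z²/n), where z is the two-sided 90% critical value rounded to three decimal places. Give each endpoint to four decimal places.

(0.8098, 0.8793)

Here p̂ = 245/289 = 0.84775 and z = 1.645 (z² = 2.706025).
Denominator 1 + z²/n = 1 + 2.706025/289 = 1.009363.
Adjusted center: (0.84775 + z²/(2n))/1.009363 = 0.84452.
Radicand: p̂(1−p̂)/n + z²/(4n²) = 0.000446607 + 0.000008100 = 0.000454707.
Half-width = z·√(radicand)/denom = 1.645·0.021324/1.009363 = 0.03475.
Interval: 0.84452 ± 0.03475 → (0.8098, 0.8793).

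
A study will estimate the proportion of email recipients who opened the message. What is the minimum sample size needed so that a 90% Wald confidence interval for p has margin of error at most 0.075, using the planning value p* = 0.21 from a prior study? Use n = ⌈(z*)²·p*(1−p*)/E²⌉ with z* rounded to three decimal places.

n = 80

For 90% confidence, z* = 1.645.
p*(1−p*) = 0.21·0.79 = 0.1659.
Required n before rounding: 2.706025 × 0.1659 / 0.075² = 79.810.
Rounding up, n = 80.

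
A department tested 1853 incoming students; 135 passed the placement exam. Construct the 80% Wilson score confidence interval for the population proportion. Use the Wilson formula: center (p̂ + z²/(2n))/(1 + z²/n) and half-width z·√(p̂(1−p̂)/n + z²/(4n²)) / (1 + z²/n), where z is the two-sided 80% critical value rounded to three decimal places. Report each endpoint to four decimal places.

(0.0655, 0.0810)

Here p̂ = 135/1853 = 0.07285 and z = 1.282 (z² = 1.643524).
1 + z²/n = 1.000887.
Center = (0.07285 + 0.000443)/1.000887 = 0.07323.
Radicand: p̂(1−p̂)/n + z²/(4n²) = 0.000036453 + 0.000000120 = 0.000036573.
Half-width = 1.282·√0.000036573/1.000887 = 0.00775.
So the interval runs from 0.0655 to 0.0810.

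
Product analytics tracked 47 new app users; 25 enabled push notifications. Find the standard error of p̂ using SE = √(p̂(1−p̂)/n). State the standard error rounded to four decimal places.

p̂ = 25/47 = 0.53191.
p̂(1−p̂) = 0.53191·0.46809 = 0.248982.
SE = √(0.248982/47) = √0.005297489 = 0.0728.

SE = 0.0728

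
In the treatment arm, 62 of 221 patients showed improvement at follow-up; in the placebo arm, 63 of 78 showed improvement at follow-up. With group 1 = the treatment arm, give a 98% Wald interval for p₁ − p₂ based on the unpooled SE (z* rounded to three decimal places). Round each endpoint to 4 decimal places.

(-0.6525, -0.4018)

p̂₁ = 0.28054, p̂₂ = 0.80769, so the observed difference is -0.52715.
SE = √(0.000913297 + 0.001991352) = √0.002904649 = 0.053895.
z* = 2.326 at the 98% level. Margin of error = 0.12536.
CI: -0.52715 ± 0.12536 = (-0.6525, -0.4018).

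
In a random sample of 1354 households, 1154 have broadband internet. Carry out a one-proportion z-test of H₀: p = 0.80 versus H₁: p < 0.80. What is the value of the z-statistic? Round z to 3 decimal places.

Sample proportion p̂ = 1154/1354 = 0.85229.
SE₀ = √(0.80·0.20/1354) = 0.010871.
Test statistic: z = 0.05229/0.010871 = 4.810.

z = 4.810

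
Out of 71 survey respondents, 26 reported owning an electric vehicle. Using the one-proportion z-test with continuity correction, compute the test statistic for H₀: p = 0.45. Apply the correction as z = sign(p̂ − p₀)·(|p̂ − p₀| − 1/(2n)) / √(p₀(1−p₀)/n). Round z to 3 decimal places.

z = -1.300

The sample proportion is 26/71 = 0.36620. p̂ − p₀ = -0.083803.
1/(2n) = 0.007042.
Corrected numerator: |-0.083803| − 0.007042 = 0.076761.
Null standard error: √(0.45·0.55/71) = √0.003485915 = 0.059042.
z = (−)0.076761/0.059042 = -1.300.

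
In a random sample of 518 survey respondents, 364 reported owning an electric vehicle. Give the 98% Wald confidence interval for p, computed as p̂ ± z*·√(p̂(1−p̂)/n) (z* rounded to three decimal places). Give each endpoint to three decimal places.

The sample proportion is 364/518 = 0.70270.
SE = √(p̂(1−p̂)/n) = √(0.208912/518) = 0.020082.
For 98% confidence, z* = 2.326.
Margin of error: 2.326 × 0.020082 = 0.04671.
Interval: 0.70270 ± 0.04671 → (0.656, 0.749).

(0.656, 0.749)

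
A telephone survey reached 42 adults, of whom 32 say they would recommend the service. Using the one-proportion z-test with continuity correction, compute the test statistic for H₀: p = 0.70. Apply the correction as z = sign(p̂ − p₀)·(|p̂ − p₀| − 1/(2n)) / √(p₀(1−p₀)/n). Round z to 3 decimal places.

z = 0.707

Sample proportion p̂ = 32/42 = 0.76190. p̂ − p₀ = 0.061905.
Continuity correction 1/(2n) = 1/84 = 0.011905.
Corrected numerator: |0.061905| − 0.011905 = 0.050000.
SE₀ = √(0.70·0.30/42) = 0.070711.
z = (+)0.050000/0.070711 = 0.707.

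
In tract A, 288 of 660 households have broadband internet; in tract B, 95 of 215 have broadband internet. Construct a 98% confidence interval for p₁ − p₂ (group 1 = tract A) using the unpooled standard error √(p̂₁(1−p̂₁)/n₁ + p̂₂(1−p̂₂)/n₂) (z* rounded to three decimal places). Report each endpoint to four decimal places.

(-0.0962, 0.0852)

p̂₁ = 288/660 = 0.43636, p̂₂ = 95/215 = 0.44186; p̂₁ − p̂₂ = -0.00550.
Unpooled SE = √(p̂₁(1−p̂₁)/n₁ + p̂₂(1−p̂₂)/n₂) = √(0.000372652 + 0.001147069) = 0.038984.
For 98% confidence, z* = 2.326. Margin of error = 0.09068.
Interval: -0.00550 ± 0.09068 → (-0.0962, 0.0852).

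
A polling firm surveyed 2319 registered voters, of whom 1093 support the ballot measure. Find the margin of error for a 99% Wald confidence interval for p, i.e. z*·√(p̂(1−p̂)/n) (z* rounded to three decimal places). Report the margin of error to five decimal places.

ME = 0.02670

The sample proportion is 1093/2319 = 0.47132.
Standard error of p̂: √(0.249178/2319) = √0.000107450 = 0.010366.
z* = 2.576 at the 99% level.
ME = 2.576·0.010366 = 0.02670.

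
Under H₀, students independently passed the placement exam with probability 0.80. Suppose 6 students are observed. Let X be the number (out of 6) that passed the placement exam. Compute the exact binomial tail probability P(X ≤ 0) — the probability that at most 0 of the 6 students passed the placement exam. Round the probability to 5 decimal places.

X is binomial with n = 6 and p = 0.80.
P(X ≤ 0) = C(6,0)·0.80^0·0.20^6.
= 0.000064 = 0.00006.

P = 0.00006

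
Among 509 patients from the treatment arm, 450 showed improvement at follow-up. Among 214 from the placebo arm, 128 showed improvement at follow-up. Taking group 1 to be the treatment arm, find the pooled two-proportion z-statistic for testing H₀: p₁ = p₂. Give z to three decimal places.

Sample proportions: p̂₁ = 450/509 = 0.88409 and p̂₂ = 128/214 = 0.59813.
Pooled p̂ = (450+128)/(509+214) = 578/723 = 0.79945.
Pooled SE = √[0.1603316·0.00663753] ≈ 0.032622.
z = (p̂₁ − p̂₂)/SE = (0.88409 − 0.59813)/0.032622 = 0.28596/0.032622 = 8.766.

z = 8.766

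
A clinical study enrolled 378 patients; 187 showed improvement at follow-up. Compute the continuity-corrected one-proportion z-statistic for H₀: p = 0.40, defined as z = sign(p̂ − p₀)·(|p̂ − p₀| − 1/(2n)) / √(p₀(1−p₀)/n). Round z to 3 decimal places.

p̂ = 187/378 = 0.49471. p̂ − p₀ = 0.094709.
1/(2n) = 0.001323.
Corrected numerator: |0.094709| − 0.001323 = 0.093386.
Under H₀, SE = √(p₀(1−p₀)/n) = √(0.40·0.60/378) = √0.000634921 = 0.025198.
z = +0.093386/0.025198 = 3.706.

z = 3.706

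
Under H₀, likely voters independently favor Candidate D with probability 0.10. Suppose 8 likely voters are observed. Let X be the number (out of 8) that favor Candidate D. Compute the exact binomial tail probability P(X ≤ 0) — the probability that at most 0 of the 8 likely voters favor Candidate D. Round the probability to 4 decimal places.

X ~ Binomial(n=8, p=0.10).
P(X ≤ 0) = C(8,0)·0.10^0·0.90^8.
= 0.430467 = 0.4305.

P = 0.4305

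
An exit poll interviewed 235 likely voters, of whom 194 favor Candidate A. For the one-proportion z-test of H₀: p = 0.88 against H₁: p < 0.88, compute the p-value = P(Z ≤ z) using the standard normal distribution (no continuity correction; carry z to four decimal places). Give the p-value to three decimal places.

The sample proportion is 194/235 = 0.82553.
Under H₀, SE = √(p₀(1−p₀)/n) = √(0.88·0.12/235) = √0.000449362 = 0.021198.
z = (p̂ − p₀)/SE = (194/235 − 0.88)/0.021198 ≈ -2.5695.
From the standard normal, P(Z ≤ z) = 0.005.

p-value = 0.005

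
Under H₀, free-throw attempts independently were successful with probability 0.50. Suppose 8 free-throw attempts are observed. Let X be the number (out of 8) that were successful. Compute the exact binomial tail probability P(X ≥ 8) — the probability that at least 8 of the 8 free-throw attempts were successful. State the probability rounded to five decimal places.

X is binomial with n = 8 and p = 0.50.
P(X ≥ 8) = C(8,8)·0.50^8·0.50^0.
= 0.003906 = 0.00391.

P = 0.00391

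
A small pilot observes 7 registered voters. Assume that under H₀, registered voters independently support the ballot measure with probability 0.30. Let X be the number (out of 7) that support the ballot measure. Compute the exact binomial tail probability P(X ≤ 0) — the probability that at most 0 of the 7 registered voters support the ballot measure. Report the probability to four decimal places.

P = 0.0824

X ~ Binomial(n=7, p=0.30).
P(X ≤ 0) = C(7,0)·0.30^0·0.70^7.
= 0.082354 = 0.0824.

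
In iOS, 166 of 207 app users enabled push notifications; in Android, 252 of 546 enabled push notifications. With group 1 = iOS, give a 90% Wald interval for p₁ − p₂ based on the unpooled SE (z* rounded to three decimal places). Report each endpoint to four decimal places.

p̂₁ = 0.80193, p̂₂ = 0.46154, so the observed difference is 0.34039.
SE = √(0.000767328 + 0.000455166) = √0.001222494 = 0.034964.
The 90% critical value is z* = 1.645. Margin of error = 0.05752.
So the interval runs from 0.2829 to 0.3979.

(0.2829, 0.3979)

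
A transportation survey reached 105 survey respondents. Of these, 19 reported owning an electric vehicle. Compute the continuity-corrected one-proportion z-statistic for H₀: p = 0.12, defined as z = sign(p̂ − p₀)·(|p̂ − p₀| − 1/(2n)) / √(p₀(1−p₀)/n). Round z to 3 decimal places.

z = 1.772

With x = 19 successes in n = 105, p̂ = 0.18095. p̂ − p₀ = 0.060952.
1/(2n) = 0.004762.
Corrected numerator: |0.060952| − 0.004762 = 0.056190.
Null standard error: √(0.12·0.88/105) = √0.001005714 = 0.031713.
z = (+)0.056190/0.031713 = 1.772.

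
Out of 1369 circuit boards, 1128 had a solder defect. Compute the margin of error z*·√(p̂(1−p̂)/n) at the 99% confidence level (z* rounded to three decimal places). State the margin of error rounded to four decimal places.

The sample proportion is 1128/1369 = 0.82396.
SE = √(p̂(1−p̂)/n) = √(0.145051/1369) = 0.010293.
z* = 2.576 at the 99% level.
Margin of error = z*·SE = 2.576 × 0.010293 = 0.0265.

ME = 0.0265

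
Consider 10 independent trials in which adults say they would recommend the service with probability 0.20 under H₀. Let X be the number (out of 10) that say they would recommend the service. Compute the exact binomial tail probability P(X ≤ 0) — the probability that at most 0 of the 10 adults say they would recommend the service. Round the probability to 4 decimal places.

P = 0.1074

X is binomial with n = 10 and p = 0.20.
P(X ≤ 0) = C(10,0)·0.20^0·0.80^10.
= 0.107374 = 0.1074.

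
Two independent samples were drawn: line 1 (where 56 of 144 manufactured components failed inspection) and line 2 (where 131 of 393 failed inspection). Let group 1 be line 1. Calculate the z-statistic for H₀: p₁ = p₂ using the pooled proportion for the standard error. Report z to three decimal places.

z = 1.197

p̂₁ = 56/144 = 0.38889, p̂₂ = 131/393 = 0.33333.
Pooled p̂ = (56+131)/(144+393) = 187/537 = 0.34823.
Pooled SE = √[0.2269661·0.00948897] ≈ 0.046408.
z = 0.05556/0.046408 = 1.197.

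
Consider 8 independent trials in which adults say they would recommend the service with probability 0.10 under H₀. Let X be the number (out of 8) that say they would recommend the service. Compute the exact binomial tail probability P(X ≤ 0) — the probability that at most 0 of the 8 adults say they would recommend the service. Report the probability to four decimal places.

X ~ Binomial(n=8, p=0.10).
P(X ≤ 0) = C(8,0)·0.10^0·0.90^8.
= 0.430467 = 0.4305.

P = 0.4305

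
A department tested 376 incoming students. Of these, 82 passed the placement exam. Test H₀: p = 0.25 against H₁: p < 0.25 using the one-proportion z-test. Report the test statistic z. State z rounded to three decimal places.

With x = 82 successes in n = 376, p̂ = 0.21809.
Under H₀, SE = √(p₀(1−p₀)/n) = √(0.25·0.75/376) = √0.000498670 = 0.022331.
z = (0.21809 − 0.25)/0.022331 = -0.03191/0.022331 = -1.429.

z = -1.429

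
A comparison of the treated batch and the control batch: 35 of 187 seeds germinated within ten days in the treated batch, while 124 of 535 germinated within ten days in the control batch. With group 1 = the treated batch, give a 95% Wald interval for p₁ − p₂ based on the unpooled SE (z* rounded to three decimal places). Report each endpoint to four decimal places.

p̂₁ = 35/187 = 0.18717, p̂₂ = 124/535 = 0.23178; p̂₁ − p̂₂ = -0.04461.
Unpooled SE = √(p̂₁(1−p̂₁)/n₁ + p̂₂(1−p̂₂)/n₂) = √(0.000813555 + 0.000332814) = 0.033858.
The 95% critical value is z* = 1.960. Margin of error = 0.06636.
So the interval runs from -0.1110 to 0.0218.

(-0.1110, 0.0218)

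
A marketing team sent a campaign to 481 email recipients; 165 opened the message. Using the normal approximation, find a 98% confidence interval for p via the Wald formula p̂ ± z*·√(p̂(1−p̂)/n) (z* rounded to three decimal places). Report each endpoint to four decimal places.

(0.2927, 0.3934)

The sample proportion is 165/481 = 0.34304.
SE(p̂) = √(0.34304·0.65696/481) = 0.021646.
The 98% critical value is z* = 2.326.
Margin = 2.326·0.021646 = 0.05035.
So the interval runs from 0.2927 to 0.3934.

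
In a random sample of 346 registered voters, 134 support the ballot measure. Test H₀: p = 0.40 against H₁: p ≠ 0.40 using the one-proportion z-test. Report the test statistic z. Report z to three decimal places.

The sample proportion is 134/346 = 0.38728.
SE₀ = √(0.40·0.60/346) = 0.026337.
Test statistic: z = -0.01272/0.026337 = -0.483.

z = -0.483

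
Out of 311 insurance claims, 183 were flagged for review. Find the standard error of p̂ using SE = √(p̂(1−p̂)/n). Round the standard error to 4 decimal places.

SE = 0.0279

Sample proportion p̂ = 183/311 = 0.58842.
p̂(1−p̂) = 0.58842·0.41158 = 0.242182.
SE = √(0.242182/311) = √0.000778720 = 0.0279.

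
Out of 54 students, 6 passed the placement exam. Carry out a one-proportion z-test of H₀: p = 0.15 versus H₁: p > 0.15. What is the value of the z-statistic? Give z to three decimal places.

p̂ = 6/54 = 0.11111.
Null standard error: √(0.15·0.85/54) = √0.002361111 = 0.048591.
Test statistic: z = -0.03889/0.048591 = -0.800.

z = -0.800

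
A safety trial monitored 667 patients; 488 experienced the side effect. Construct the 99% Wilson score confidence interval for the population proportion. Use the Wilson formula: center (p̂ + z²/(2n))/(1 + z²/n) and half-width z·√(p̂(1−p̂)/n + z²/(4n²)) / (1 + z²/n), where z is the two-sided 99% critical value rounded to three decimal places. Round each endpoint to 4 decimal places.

p̂ = 488/667 = 0.73163; z = 2.576, so z² = 6.635776.
Denominator 1 + z²/n = 1 + 6.635776/667 = 1.009949.
Adjusted center: (0.73163 + z²/(2n))/1.009949 = 0.72935.
Radicand: p̂(1−p̂)/n + z²/(4n²) = 0.000294371 + 0.000003729 = 0.000298100.
Half-width = 2.576·√0.000298100/1.009949 = 0.04404.
Interval: 0.72935 ± 0.04404 → (0.6853, 0.7734).

(0.6853, 0.7734)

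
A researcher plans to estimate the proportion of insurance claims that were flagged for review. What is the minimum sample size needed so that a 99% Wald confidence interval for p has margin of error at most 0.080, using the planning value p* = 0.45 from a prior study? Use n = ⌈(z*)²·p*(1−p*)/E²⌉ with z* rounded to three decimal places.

n = 257

For 99% confidence, z* = 2.576.
p*(1−p*) = 0.45·0.55 = 0.2475.
(z*)²·p*(1−p*)/E² = 6.635776·0.2475/0.006400 = 256.618.
⌈256.618⌉ = 257.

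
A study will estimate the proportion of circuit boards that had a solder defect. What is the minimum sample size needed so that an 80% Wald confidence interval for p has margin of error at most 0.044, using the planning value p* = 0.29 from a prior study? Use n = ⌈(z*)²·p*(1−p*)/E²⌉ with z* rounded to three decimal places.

z* = 1.282 at the 80% level.
p*(1−p*) = 0.2059.
(z*)²·p*(1−p*)/E² = 1.643524·0.2059/0.001936 = 174.794.
Rounding up, n = 175.

n = 175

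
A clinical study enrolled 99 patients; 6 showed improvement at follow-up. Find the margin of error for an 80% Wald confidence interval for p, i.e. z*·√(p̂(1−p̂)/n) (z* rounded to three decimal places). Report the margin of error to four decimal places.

Sample proportion p̂ = 6/99 = 0.06061.
SE = √(p̂(1−p̂)/n) = √(0.056933/99) = 0.023981.
For 80% confidence, z* = 1.282.
Margin of error = z*·SE = 1.282 × 0.023981 = 0.0307.

ME = 0.0307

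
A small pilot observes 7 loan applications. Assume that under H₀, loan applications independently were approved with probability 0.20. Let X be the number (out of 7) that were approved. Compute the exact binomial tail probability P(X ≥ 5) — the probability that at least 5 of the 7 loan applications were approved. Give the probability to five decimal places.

P = 0.00467

X ~ Binomial(n=7, p=0.20).
P(X ≥ 5) = C(7,5)·0.20^5·0.80^2 + C(7,6)·0.20^6·0.80^1 + C(7,7)·0.20^7·0.80^0.
= 0.004301 + 0.000358 + 0.000013 = 0.00467.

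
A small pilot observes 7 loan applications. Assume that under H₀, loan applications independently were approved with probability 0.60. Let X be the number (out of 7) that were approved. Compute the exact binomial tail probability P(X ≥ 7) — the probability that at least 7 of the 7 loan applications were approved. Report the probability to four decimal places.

P = 0.0280

X ~ Binomial(n=7, p=0.60).
P(X ≥ 7) = C(7,7)·0.60^7·0.40^0.
= 0.027994 = 0.0280.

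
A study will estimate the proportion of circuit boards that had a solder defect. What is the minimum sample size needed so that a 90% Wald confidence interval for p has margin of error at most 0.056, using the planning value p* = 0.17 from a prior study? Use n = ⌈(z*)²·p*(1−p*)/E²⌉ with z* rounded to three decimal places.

n = 122

The 90% critical value is z* = 1.645.
p*(1−p*) = 0.17·0.83 = 0.1411.
Required n before rounding: 2.706025 × 0.1411 / 0.056² = 121.754.
⌈121.754⌉ = 122.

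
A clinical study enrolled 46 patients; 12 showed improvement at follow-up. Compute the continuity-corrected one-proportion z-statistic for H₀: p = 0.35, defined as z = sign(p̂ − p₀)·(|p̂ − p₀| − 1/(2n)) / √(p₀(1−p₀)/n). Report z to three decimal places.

With x = 12 successes in n = 46, p̂ = 0.26087. p̂ − p₀ = -0.089130.
1/(2n) = 0.010870.
Corrected numerator: |-0.089130| − 0.010870 = 0.078260.
Under H₀, SE = √(p₀(1−p₀)/n) = √(0.35·0.65/46) = √0.004945652 = 0.070325.
z = (−)0.078260/0.070325 = -1.113.

z = -1.113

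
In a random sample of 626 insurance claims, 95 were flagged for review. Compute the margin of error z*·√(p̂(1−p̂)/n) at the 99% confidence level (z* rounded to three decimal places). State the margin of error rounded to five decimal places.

p̂ = 95/626 = 0.15176.
Standard error of p̂: √(0.128727/626) = √0.000205634 = 0.014340.
The 99% critical value is z* = 2.576.
ME = 2.576·0.014340 = 0.03694.

ME = 0.03694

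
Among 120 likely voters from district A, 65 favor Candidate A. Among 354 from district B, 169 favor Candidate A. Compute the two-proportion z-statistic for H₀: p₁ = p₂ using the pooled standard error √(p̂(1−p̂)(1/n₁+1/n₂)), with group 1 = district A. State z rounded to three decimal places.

z = 1.217

p̂₁ = 65/120 = 0.54167, p̂₂ = 169/354 = 0.47740.
Pooling: p̂ = 234/474 = 0.49367.
SE = √[p̂(1−p̂)(1/n₁+1/n₂)] = √[0.49367·0.50633·(1/120+1/354)] ≈ 0.052812.
z = 0.06427/0.052812 = 1.217.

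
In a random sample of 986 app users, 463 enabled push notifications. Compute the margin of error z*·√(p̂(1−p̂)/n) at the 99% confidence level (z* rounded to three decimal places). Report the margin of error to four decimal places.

p̂ = 463/986 = 0.46957.
Standard error of p̂: √(0.249074/986) = √0.000252611 = 0.015894.
The 99% critical value is z* = 2.576.
ME = 2.576·0.015894 = 0.0409.

ME = 0.0409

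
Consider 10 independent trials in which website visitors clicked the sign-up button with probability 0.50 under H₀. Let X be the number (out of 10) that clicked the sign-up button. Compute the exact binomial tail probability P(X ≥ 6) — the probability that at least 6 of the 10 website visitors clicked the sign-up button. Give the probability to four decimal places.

P = 0.3770

X is binomial with n = 10 and p = 0.50.
P(X ≥ 6) = Σ_{j=6}^{10} C(10,j)·0.50^j·0.50^{10−j}.
= 0.205078 + 0.117188 + 0.043945 + 0.009766 + 0.000977 = 0.3770.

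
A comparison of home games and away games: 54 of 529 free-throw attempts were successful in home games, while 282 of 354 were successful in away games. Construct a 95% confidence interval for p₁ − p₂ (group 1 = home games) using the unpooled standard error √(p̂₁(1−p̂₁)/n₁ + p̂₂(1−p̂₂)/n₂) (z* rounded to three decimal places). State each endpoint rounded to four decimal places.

p̂₁ = 54/529 = 0.10208, p̂₂ = 282/354 = 0.79661; p̂₁ − p̂₂ = -0.69453.
SE = √(0.000173269 + 0.000457690) = √0.000630959 = 0.025119.
The 95% critical value is z* = 1.960. Margin = 1.960·0.025119 = 0.04923.
So the interval runs from -0.7438 to -0.6453.

(-0.7438, -0.6453)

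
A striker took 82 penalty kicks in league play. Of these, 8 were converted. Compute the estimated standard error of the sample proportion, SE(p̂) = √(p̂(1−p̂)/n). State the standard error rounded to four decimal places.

SE = 0.0328

Sample proportion p̂ = 8/82 = 0.09756.
p̂(1−p̂) = 0.088042.
SE = √(0.088042/82) = √0.001073683 = 0.0328.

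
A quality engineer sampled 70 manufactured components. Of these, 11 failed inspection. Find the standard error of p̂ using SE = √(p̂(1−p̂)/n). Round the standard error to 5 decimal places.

SE = 0.04350

p̂ = 11/70 = 0.15714.
p̂(1−p̂) = 0.132447.
Dividing by n and taking the root: √0.001892100 = 0.04350.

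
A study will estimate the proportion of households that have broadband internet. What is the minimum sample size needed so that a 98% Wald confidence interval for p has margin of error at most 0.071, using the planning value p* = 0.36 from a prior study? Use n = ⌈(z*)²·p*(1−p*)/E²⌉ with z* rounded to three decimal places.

The 98% critical value is z* = 2.326.
p*(1−p*) = 0.2304.
Required n before rounding: 5.410276 × 0.2304 / 0.071² = 247.278.
⌈247.278⌉ = 248.

n = 248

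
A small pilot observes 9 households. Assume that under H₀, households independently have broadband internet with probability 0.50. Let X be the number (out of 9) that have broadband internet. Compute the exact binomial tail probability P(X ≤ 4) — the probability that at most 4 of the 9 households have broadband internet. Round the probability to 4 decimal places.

X ~ Binomial(n=9, p=0.50).
P(X ≤ 4) = Σ_{j=0}^{4} C(9,j)·0.50^j·0.50^{9−j}.
= 0.001953 + 0.017578 + 0.070312 + 0.164062 + 0.246094 = 0.5000.

P = 0.5000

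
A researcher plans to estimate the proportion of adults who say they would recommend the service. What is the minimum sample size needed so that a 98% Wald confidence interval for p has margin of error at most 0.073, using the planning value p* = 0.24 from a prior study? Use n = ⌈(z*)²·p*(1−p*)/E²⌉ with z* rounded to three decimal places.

n = 186

The 98% critical value is z* = 2.326.
p*(1−p*) = 0.24·0.76 = 0.1824.
(z*)²·p*(1−p*)/E² = 5.410276·0.1824/0.005329 = 185.182.
⌈185.182⌉ = 186.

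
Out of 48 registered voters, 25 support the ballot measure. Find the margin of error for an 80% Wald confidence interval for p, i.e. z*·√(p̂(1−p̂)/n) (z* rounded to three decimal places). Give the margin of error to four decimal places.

Sample proportion p̂ = 25/48 = 0.52083.
SE = √(p̂(1−p̂)/n) = √(0.249566/48) = 0.072106.
z* = 1.282 at the 80% level.
So ME = 0.0924.

ME = 0.0924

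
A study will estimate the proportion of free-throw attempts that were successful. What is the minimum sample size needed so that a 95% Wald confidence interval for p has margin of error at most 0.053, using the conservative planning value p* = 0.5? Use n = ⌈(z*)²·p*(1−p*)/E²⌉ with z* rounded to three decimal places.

n = 342

For 95% confidence, z* = 1.960.
p*(1−p*) = 0.50·0.50 = 0.2500.
(z*)²·p*(1−p*)/E² = 3.841600·0.2500/0.002809 = 341.901.
Rounding up, n = 342.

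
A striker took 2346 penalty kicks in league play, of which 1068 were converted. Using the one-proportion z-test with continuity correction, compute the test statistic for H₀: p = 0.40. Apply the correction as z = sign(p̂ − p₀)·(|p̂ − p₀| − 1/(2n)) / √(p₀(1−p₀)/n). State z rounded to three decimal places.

p̂ = 1068/2346 = 0.45524. p̂ − p₀ = 0.055243.
1/(2n) = 0.000213.
Corrected numerator: |0.055243| − 0.000213 = 0.055030.
Null standard error: √(0.40·0.60/2346) = √0.000102302 = 0.010114.
z = +0.055030/0.010114 = 5.441.

z = 5.441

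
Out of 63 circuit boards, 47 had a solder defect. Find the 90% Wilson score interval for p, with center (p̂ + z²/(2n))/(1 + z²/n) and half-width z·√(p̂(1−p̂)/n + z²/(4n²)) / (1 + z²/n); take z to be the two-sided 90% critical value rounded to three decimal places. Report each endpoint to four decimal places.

Here p̂ = 47/63 = 0.74603 and z = 1.645 (z² = 2.706025).
1 + z²/n = 1.042953.
Adjusted center: (0.74603 + z²/(2n))/1.042953 = 0.73590.
Radicand: p̂(1−p̂)/n + z²/(4n²) = 0.003007435 + 0.000170448 = 0.003177883.
Half-width = z·√(radicand)/denom = 1.645·0.056373/1.042953 = 0.08891.
So the interval runs from 0.6470 to 0.8248.

(0.6470, 0.8248)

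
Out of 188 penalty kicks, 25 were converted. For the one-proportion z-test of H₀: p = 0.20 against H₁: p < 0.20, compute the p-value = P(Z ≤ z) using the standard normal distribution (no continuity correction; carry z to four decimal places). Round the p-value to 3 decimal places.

p-value = 0.011

The sample proportion is 25/188 = 0.13298.
SE₀ = √(0.20·0.80/188) = 0.029173.
z = (p̂ − p₀)/SE = (25/188 − 0.20)/0.029173 ≈ -2.2974.
p-value = P(Z ≤ z) with z = -2.2974 → 0.011.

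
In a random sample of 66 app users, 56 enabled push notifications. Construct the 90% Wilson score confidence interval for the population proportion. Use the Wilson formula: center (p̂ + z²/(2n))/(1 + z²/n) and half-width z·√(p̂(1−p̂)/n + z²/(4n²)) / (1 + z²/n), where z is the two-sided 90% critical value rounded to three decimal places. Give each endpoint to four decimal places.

p̂ = 56/66 = 0.84848; z = 1.645, so z² = 2.706025.
Denominator 1 + z²/n = 1 + 2.706025/66 = 1.041000.
Center = (0.84848 + 0.020500)/1.041000 = 0.83476.
Radicand: p̂(1−p̂)/n + z²/(4n²) = 0.001947853 + 0.000155304 = 0.002103157.
Half-width = 1.645·√0.002103157/1.041000 = 0.07247.
Interval: 0.83476 ± 0.07247 → (0.7623, 0.9072).

(0.7623, 0.9072)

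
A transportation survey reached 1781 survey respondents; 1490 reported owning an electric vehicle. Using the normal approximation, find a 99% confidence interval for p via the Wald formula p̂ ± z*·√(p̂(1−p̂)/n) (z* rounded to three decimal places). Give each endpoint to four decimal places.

Sample proportion p̂ = 1490/1781 = 0.83661.
SE = √(p̂(1−p̂)/n) = √(0.136695/1781) = 0.008761.
The 99% critical value is z* = 2.576.
Margin of error: 2.576 × 0.008761 = 0.02257.
CI: 0.83661 ± 0.02257 = (0.8140, 0.8592).

(0.8140, 0.8592)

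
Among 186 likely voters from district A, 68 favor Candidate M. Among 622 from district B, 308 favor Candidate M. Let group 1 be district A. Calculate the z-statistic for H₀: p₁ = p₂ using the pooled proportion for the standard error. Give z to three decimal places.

z = -3.109

p̂₁ = 68/186 = 0.36559, p̂₂ = 308/622 = 0.49518.
Pooled p̂ = (68+308)/(186+622) = 376/808 = 0.46535.
Pooled SE = √[0.2487991·0.00698406] ≈ 0.041685.
z = -0.12959/0.041685 = -3.109.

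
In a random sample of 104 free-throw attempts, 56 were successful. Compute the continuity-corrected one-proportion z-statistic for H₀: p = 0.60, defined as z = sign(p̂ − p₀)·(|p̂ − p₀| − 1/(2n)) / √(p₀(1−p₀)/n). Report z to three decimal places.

p̂ = 56/104 = 0.53846. p̂ − p₀ = -0.061538.
1/(2n) = 0.004808.
Corrected numerator: |-0.061538| − 0.004808 = 0.056730.
SE₀ = √(0.60·0.40/104) = 0.048038.
z = (−)0.056730/0.048038 = -1.181.

z = -1.181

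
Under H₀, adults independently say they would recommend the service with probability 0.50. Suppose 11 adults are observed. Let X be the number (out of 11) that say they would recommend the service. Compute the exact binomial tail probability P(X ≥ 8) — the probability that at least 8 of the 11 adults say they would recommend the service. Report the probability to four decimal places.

X is binomial with n = 11 and p = 0.50.
P(X ≥ 8) = C(11,8)·0.50^8·0.50^3 + C(11,9)·0.50^9·0.50^2 + C(11,10)·0.50^10·0.50^1 + C(11,11)·0.50^11·0.50^0.
= 0.080566 + 0.026855 + 0.005371 + 0.000488 = 0.1133.

P = 0.1133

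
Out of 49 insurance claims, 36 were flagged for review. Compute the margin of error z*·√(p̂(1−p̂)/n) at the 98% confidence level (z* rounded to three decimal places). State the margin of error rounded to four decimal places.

ME = 0.1467

The sample proportion is 36/49 = 0.73469.
SE(p̂) = √(0.73469·0.26531/49) = 0.063071.
For 98% confidence, z* = 2.326.
ME = 2.326·0.063071 = 0.1467.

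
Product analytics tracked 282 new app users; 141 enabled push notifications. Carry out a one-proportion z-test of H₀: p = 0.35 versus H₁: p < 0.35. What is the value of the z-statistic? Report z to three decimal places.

The sample proportion is 141/282 = 0.50000.
SE₀ = √(0.35·0.65/282) = 0.028403.
z = (p̂ − p₀)/SE = (0.50000 − 0.35)/0.028403 = 5.281.

z = 5.281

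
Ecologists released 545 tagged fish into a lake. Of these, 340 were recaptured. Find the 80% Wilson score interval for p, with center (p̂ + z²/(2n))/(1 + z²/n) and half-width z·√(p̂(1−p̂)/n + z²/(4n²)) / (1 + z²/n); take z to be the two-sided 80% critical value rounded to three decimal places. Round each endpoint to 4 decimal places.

p̂ = 340/545 = 0.62385; z = 1.282, so z² = 1.643524.
1 + z²/n = 1.003016.
Adjusted center: (0.62385 + z²/(2n))/1.003016 = 0.62348.
Radicand: p̂(1−p̂)/n + z²/(4n²) = 0.000430570 + 0.000001383 = 0.000431953.
Half-width = 1.282·√0.000431953/1.003016 = 0.02656.
CI: 0.62348 ± 0.02656 = (0.5969, 0.6500).

(0.5969, 0.6500)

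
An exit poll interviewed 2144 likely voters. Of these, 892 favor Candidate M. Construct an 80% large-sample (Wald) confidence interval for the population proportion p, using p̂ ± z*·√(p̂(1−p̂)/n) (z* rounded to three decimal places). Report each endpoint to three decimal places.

(0.402, 0.430)

With x = 892 successes in n = 2144, p̂ = 0.41604.
Standard error of p̂: √(0.242952/2144) = √0.000113317 = 0.010645.
The 80% critical value is z* = 1.282.
Margin = 1.282·0.010645 = 0.01365.
Interval: 0.41604 ± 0.01365 → (0.402, 0.430).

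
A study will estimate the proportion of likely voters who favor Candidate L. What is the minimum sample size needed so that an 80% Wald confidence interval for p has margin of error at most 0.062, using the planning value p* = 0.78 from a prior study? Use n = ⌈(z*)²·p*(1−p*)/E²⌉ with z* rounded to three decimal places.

For 80% confidence, z* = 1.282.
p*(1−p*) = 0.1716.
(z*)²·p*(1−p*)/E² = 1.643524·0.1716/0.003844 = 73.369.
⌈73.369⌉ = 74.

n = 74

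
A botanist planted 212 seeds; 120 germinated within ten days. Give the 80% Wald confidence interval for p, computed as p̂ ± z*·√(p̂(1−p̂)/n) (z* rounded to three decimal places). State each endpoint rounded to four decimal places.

(0.5224, 0.6097)

Sample proportion p̂ = 120/212 = 0.56604.
Standard error of p̂: √(0.245639/212) = √0.001158675 = 0.034039.
The 80% critical value is z* = 1.282.
Margin of error: 1.282 × 0.034039 = 0.04364.
CI: 0.56604 ± 0.04364 = (0.5224, 0.6097).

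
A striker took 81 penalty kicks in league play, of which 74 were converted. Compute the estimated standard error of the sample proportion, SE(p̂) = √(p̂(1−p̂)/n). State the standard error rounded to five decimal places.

SE = 0.03122

p̂ = 74/81 = 0.91358.
p̂(1−p̂) = 0.078952.
SE = √(0.078952/81) = √0.000974716 = 0.03122.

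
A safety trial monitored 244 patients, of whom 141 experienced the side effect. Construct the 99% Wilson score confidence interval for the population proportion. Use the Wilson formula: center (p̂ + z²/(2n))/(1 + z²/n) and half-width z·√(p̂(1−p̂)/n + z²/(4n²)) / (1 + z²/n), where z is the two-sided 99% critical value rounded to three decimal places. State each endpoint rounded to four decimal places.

Here p̂ = 141/244 = 0.57787 and z = 2.576 (z² = 6.635776).
Denominator 1 + z²/n = 1 + 6.635776/244 = 1.027196.
Adjusted center: (0.57787 + z²/(2n))/1.027196 = 0.57581.
Radicand: p̂(1−p̂)/n + z²/(4n²) = 0.000999740 + 0.000027865 = 0.001027605.
Half-width = 2.576·√0.001027605/1.027196 = 0.08039.
Interval: 0.57581 ± 0.08039 → (0.4954, 0.6562).

(0.4954, 0.6562)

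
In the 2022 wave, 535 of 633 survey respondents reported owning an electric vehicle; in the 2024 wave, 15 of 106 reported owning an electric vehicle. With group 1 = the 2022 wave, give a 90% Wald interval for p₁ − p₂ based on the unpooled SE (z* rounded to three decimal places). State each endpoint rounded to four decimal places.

(0.6432, 0.7642)

p̂₁ = 0.84518, p̂₂ = 0.14151, so the observed difference is 0.70367.
SE = √(0.000206713 + 0.001146080) = √0.001352793 = 0.036780.
The 90% critical value is z* = 1.645. Margin of error = 0.06050.
So the interval runs from 0.6432 to 0.7642.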